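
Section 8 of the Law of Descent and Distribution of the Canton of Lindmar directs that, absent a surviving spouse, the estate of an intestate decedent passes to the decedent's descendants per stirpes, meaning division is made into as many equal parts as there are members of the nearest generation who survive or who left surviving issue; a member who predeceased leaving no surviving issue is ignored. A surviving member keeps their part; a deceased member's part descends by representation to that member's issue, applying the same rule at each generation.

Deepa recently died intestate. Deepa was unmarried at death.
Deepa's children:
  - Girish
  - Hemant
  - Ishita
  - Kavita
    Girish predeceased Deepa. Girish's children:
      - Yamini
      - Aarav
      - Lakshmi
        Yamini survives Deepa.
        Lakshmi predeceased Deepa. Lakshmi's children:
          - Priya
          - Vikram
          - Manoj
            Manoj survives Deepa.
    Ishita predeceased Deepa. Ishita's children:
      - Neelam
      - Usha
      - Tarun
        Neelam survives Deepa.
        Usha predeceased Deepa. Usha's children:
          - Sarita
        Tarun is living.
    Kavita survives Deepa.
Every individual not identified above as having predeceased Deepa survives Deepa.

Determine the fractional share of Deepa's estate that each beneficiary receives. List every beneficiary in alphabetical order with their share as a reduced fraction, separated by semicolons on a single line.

There is no surviving spouse, so the entire estate passes to Deepa's descendants per stirpes.
The estate is divided into 4 equal shares of 1/4 among Girish, Hemant, Ishita, Kavita.
Girish predeceased; the 1/4 allotted to Girish's branch passes to Girish's issue by representation.
The 1/4 is divided into 3 equal shares of 1/12 among Yamini, Aarav, Lakshmi.
Yamini is living and takes 1/12.
Aarav is living and takes 1/12.
Lakshmi predeceased; the 1/12 allotted to Lakshmi's branch passes to Lakshmi's issue by representation.
The 1/12 is divided into 3 equal shares of 1/36 among Priya, Vikram, Manoj.
Priya is living and takes 1/36.
Vikram is living and takes 1/36.
Manoj is living and takes 1/36.
Hemant is living and takes 1/4.
Ishita predeceased; the 1/4 allotted to Ishita's branch passes to Ishita's issue by representation.
The 1/4 is divided into 3 equal shares of 1/12 among Neelam, Usha, Tarun.
Neelam is living and takes 1/12.
Usha predeceased; the 1/12 allotted to Usha's branch passes to Usha's issue by representation.
Sarita is the sole taker at this level and receives the full 1/12.
Tarun is living and takes 1/12.
Kavita is living and takes 1/4.

Aarav 1/12; Hemant 1/4; Kavita 1/4; Manoj 1/36; Neelam 1/12; Priya 1/36; Sarita 1/12; Tarun 1/12; Vikram 1/36; Yamini 1/12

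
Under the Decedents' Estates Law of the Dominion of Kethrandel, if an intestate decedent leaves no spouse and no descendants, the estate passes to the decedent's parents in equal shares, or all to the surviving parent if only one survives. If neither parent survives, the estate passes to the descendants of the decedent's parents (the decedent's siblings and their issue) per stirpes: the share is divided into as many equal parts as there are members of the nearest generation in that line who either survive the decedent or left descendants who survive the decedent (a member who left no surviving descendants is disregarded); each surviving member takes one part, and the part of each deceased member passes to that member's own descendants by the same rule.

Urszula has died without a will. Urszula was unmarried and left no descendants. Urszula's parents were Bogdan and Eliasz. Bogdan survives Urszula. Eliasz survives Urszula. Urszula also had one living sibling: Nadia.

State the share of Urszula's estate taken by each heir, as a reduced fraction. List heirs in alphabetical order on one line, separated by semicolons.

Bogdan 1/2; Eliasz 1/2

Both parents survive, so Bogdan and Eliasz each take 1/2. The siblings take nothing because a surviving parent has priority.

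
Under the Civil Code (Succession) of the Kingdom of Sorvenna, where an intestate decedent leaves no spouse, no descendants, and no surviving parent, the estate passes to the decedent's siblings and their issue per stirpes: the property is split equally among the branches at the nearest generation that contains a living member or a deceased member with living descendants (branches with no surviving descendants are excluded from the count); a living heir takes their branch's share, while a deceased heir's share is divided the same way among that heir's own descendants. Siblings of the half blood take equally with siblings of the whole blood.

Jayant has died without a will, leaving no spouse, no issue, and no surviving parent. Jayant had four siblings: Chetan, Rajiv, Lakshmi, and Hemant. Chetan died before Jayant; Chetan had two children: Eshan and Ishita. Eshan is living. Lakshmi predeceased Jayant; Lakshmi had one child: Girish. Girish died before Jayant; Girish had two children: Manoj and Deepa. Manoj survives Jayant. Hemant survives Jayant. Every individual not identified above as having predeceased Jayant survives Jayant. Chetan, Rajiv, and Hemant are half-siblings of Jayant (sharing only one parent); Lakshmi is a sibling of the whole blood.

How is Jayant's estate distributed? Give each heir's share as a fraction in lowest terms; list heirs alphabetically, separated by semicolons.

No spouse, descendants, or parent survives, so the estate passes to Jayant's siblings per stirpes.
Half-blood and whole-blood siblings take equally under the stated rule.
The estate is divided into 4 equal shares of 1/4 among Chetan, Rajiv, Lakshmi, Hemant.
Chetan predeceased; the 1/4 allotted to Chetan's branch passes to Chetan's issue by representation.
The 1/4 is divided into 2 equal shares of 1/8 among Eshan, Ishita.
Eshan is living and takes 1/8.
Ishita is living and takes 1/8.
Rajiv is living and takes 1/4.
Lakshmi predeceased; the 1/4 allotted to Lakshmi's branch passes to Lakshmi's issue by representation.
Girish's line is the sole branch at this level, so the full 1/4 passes to Girish's issue by representation.
The 1/4 is divided into 2 equal shares of 1/8 among Manoj, Deepa.
Manoj is living and takes 1/8.
Deepa is living and takes 1/8.
Hemant is living and takes 1/4.

Deepa 1/8; Eshan 1/8; Hemant 1/4; Ishita 1/8; Manoj 1/8; Rajiv 1/4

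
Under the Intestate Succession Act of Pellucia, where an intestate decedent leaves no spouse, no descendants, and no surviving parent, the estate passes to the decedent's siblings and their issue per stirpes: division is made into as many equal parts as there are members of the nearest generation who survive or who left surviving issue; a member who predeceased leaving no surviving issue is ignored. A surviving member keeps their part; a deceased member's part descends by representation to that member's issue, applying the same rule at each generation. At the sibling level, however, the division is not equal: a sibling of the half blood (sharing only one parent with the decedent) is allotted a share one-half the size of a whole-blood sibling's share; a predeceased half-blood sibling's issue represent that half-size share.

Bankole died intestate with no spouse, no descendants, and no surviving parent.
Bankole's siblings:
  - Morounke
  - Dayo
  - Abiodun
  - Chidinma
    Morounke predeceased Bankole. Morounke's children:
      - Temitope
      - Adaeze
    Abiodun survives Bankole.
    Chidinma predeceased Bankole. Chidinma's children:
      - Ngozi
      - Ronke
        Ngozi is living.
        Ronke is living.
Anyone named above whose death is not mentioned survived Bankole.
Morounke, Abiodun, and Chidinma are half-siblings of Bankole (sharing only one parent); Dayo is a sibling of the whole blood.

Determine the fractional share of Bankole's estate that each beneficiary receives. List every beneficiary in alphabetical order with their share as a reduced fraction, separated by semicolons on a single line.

Abiodun 1/5; Adaeze 1/10; Dayo 2/5; Ngozi 1/10; Ronke 1/10; Temitope 1/10

No spouse, descendants, or parent survives, so the estate passes to Bankole's siblings per stirpes.
Half-blood siblings count for one-half the weight of whole-blood siblings at the initial division.
Dividing 1 in proportion to weights (total weight 5/2): Morounke (weight 1/2) → 1/5; Dayo (weight 1) → 2/5; Abiodun (weight 1/2) → 1/5; Chidinma (weight 1/2) → 1/5.
Morounke predeceased; the 1/5 allotted to Morounke's branch passes to Morounke's issue by representation.
The 1/5 is divided into 2 equal shares of 1/10 among Temitope, Adaeze.
Temitope is living and takes 1/10.
Adaeze is living and takes 1/10.
Dayo is living and takes 2/5.
Abiodun is living and takes 1/5.
Chidinma predeceased; the 1/5 allotted to Chidinma's branch passes to Chidinma's issue by representation.
The 1/5 is divided into 2 equal shares of 1/10 among Ngozi, Ronke.
Ngozi is living and takes 1/10.
Ronke is living and takes 1/10.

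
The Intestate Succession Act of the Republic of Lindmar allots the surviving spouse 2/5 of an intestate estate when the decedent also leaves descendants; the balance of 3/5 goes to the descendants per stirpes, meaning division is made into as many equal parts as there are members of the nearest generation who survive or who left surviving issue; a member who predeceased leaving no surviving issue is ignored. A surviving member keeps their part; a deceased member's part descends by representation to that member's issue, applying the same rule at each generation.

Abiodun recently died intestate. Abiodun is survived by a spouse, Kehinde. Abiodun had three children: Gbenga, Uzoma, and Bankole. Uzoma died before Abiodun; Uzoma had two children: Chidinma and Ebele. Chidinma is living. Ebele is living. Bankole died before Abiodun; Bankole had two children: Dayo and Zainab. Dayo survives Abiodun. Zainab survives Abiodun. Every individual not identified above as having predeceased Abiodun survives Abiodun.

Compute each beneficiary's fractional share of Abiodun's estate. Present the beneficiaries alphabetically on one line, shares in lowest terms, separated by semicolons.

Kehinde, as surviving spouse, takes 2/5.
The remaining 3/5 passes to Abiodun's descendants per stirpes.
The 3/5 is divided into 3 equal shares of 1/5 among Gbenga, Uzoma, Bankole.
Gbenga is living and takes 1/5.
Uzoma predeceased; the 1/5 allotted to Uzoma's branch passes to Uzoma's issue by representation.
The 1/5 is divided into 2 equal shares of 1/10 among Chidinma, Ebele.
Chidinma is living and takes 1/10.
Ebele is living and takes 1/10.
Bankole predeceased; the 1/5 allotted to Bankole's branch passes to Bankole's issue by representation.
The 1/5 is divided into 2 equal shares of 1/10 among Dayo, Zainab.
Dayo is living and takes 1/10.
Zainab is living and takes 1/10.

Chidinma 1/10; Dayo 1/10; Ebele 1/10; Gbenga 1/5; Kehinde 2/5; Zainab 1/10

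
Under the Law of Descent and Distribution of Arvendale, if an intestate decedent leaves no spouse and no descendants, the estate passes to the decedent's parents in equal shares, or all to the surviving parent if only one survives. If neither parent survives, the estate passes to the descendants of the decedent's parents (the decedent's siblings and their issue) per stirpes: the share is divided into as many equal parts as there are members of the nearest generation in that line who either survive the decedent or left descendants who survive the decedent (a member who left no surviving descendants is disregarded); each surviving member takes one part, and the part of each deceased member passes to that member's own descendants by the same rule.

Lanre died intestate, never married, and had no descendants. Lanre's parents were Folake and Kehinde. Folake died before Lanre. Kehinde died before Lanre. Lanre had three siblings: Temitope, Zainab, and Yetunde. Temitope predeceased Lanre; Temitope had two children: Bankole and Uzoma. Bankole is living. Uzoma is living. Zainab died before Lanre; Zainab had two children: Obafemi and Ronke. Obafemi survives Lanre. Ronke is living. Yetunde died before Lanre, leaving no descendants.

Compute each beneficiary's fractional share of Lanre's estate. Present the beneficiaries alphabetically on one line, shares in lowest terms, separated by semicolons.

Bankole 1/4; Obafemi 1/4; Ronke 1/4; Uzoma 1/4

Neither parent survives and there are no descendants, so the estate passes to Lanre's siblings and their issue per stirpes.
Yetunde left no surviving issue, so that branch lapses and is disregarded.
The estate is divided into 2 equal shares of 1/2 among Temitope, Zainab.
Temitope predeceased; the 1/2 allotted to Temitope's branch passes to Temitope's issue by representation.
The 1/2 is divided into 2 equal shares of 1/4 among Bankole, Uzoma.
Bankole is living and takes 1/4.
Uzoma is living and takes 1/4.
Zainab predeceased; the 1/2 allotted to Zainab's branch passes to Zainab's issue by representation.
The 1/2 is divided into 2 equal shares of 1/4 among Obafemi, Ronke.
Obafemi is living and takes 1/4.
Ronke is living and takes 1/4.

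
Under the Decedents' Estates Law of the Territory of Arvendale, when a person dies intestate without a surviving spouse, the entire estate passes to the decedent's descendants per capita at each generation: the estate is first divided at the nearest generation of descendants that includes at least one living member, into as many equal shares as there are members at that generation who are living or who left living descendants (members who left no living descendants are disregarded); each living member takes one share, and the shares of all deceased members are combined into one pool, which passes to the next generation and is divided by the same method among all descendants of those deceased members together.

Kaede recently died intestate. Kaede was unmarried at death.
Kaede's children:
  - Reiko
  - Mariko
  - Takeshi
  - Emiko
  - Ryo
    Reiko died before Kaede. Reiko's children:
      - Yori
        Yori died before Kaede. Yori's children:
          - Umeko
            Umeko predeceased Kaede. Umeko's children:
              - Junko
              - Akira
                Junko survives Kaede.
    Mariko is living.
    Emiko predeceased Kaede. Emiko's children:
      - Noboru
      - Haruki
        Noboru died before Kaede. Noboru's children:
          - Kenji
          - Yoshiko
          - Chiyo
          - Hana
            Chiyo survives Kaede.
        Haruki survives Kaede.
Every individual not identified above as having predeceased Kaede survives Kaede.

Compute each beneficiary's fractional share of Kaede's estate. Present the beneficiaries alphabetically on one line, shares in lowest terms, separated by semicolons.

Akira 2/75; Chiyo 4/75; Hana 4/75; Haruki 2/15; Junko 2/75; Kenji 4/75; Mariko 1/5; Ryo 1/5; Takeshi 1/5; Yoshiko 4/75

There is no surviving spouse, so the entire estate passes to Kaede's descendants per capita at each generation.
At generation 1 (Reiko, Mariko, Takeshi, Emiko, Ryo) there are 5 shares of (1)/5 = 1/5 each.
Living: Mariko, Takeshi, and Ryo — each takes 1/5.
Deceased: Reiko and Emiko. Their combined 2/5 is pooled and carried to generation 2.
At generation 2 (Yori, Noboru, Haruki) there are 3 shares of (2/5)/3 = 2/15 each.
Living: Haruki — each takes 2/15.
Deceased: Yori and Noboru. Their combined 4/15 is pooled and carried to generation 3.
At generation 3 (Umeko, Kenji, Yoshiko, Chiyo, Hana) there are 5 shares of (4/15)/5 = 4/75 each.
Living: Kenji, Yoshiko, Chiyo, and Hana — each takes 4/75.
Deceased: Umeko. That 4/75 share is carried to generation 4.
At generation 4 (Junko, Akira) there are 2 shares of (4/75)/2 = 2/75 each.
Living: Junko and Akira — each takes 2/75.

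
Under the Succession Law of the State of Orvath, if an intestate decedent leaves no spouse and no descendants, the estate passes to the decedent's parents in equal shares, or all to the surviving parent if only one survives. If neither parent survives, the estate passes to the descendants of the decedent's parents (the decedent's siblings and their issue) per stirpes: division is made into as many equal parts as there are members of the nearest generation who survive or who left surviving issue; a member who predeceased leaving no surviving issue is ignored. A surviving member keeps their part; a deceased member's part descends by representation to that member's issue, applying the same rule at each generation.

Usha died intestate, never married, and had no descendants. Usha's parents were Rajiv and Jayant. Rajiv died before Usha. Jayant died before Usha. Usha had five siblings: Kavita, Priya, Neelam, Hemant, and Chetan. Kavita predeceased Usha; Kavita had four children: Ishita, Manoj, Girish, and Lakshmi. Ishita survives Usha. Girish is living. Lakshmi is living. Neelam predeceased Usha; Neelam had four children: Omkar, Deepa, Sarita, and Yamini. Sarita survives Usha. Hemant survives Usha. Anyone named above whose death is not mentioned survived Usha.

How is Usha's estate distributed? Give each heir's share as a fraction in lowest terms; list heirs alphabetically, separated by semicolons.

Neither parent survives and there are no descendants, so the estate passes to Usha's siblings and their issue per stirpes.
The estate is divided into 5 equal shares of 1/5 among Kavita, Priya, Neelam, Hemant, Chetan.
Kavita predeceased; the 1/5 allotted to Kavita's branch passes to Kavita's issue by representation.
The 1/5 is divided into 4 equal shares of 1/20 among Ishita, Manoj, Girish, Lakshmi.
Ishita is living and takes 1/20.
Manoj is living and takes 1/20.
Girish is living and takes 1/20.
Lakshmi is living and takes 1/20.
Priya is living and takes 1/5.
Neelam predeceased; the 1/5 allotted to Neelam's branch passes to Neelam's issue by representation.
The 1/5 is divided into 4 equal shares of 1/20 among Omkar, Deepa, Sarita, Yamini.
Omkar is living and takes 1/20.
Deepa is living and takes 1/20.
Sarita is living and takes 1/20.
Yamini is living and takes 1/20.
Hemant is living and takes 1/5.
Chetan is living and takes 1/5.

Chetan 1/5; Deepa 1/20; Girish 1/20; Hemant 1/5; Ishita 1/20; Lakshmi 1/20; Manoj 1/20; Omkar 1/20; Priya 1/5; Sarita 1/20; Yamini 1/20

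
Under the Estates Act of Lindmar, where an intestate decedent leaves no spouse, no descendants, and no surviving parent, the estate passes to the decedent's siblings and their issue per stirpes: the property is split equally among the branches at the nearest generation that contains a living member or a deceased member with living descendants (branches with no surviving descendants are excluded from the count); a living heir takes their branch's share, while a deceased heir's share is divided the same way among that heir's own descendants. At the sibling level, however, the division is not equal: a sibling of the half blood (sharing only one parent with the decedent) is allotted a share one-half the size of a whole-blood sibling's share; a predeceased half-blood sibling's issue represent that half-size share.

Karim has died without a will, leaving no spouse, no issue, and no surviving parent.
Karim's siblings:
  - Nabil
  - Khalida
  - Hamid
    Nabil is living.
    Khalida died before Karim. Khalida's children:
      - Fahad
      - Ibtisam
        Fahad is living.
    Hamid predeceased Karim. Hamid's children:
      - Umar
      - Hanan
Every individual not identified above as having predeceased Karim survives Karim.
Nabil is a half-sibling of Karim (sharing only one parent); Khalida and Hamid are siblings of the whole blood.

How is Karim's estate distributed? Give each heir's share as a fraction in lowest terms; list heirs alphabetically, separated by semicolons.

Fahad 1/5; Hanan 1/5; Ibtisam 1/5; Nabil 1/5; Umar 1/5

No spouse, descendants, or parent survives, so the estate passes to Karim's siblings per stirpes.
Half-blood siblings count for one-half the weight of whole-blood siblings at the initial division.
Dividing 1 in proportion to weights (total weight 5/2): Nabil (weight 1/2) → 1/5; Khalida (weight 1) → 2/5; Hamid (weight 1) → 2/5.
Nabil is living and takes 1/5.
Khalida predeceased; the 2/5 allotted to Khalida's branch passes to Khalida's issue by representation.
The 2/5 is divided into 2 equal shares of 1/5 among Fahad, Ibtisam.
Fahad is living and takes 1/5.
Ibtisam is living and takes 1/5.
Hamid predeceased; the 2/5 allotted to Hamid's branch passes to Hamid's issue by representation.
The 2/5 is divided into 2 equal shares of 1/5 among Umar, Hanan.
Umar is living and takes 1/5.
Hanan is living and takes 1/5.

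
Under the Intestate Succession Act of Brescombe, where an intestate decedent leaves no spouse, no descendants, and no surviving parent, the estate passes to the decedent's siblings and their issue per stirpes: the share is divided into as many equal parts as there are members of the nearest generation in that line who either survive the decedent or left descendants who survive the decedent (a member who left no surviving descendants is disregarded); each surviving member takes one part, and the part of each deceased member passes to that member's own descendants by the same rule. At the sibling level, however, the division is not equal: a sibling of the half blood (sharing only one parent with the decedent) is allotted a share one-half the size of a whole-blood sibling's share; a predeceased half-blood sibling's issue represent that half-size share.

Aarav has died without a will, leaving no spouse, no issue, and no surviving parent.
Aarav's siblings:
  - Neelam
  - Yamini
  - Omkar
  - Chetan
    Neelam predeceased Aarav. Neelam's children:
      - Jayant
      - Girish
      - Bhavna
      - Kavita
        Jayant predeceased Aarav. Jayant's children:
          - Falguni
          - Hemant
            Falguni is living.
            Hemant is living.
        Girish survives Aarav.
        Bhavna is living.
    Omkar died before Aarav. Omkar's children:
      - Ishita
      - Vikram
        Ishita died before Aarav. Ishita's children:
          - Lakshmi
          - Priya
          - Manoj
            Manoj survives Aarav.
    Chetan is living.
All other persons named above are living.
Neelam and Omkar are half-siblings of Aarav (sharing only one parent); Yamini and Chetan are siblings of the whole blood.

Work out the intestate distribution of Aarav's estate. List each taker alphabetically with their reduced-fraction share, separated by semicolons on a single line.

No spouse, descendants, or parent survives, so the estate passes to Aarav's siblings per stirpes.
Half-blood siblings count for one-half the weight of whole-blood siblings at the initial division.
Dividing 1 in proportion to weights (total weight 3): Neelam (weight 1/2) → 1/6; Yamini (weight 1) → 1/3; Omkar (weight 1/2) → 1/6; Chetan (weight 1) → 1/3.
Neelam predeceased; the 1/6 allotted to Neelam's branch passes to Neelam's issue by representation.
The 1/6 is divided into 4 equal shares of 1/24 among Jayant, Girish, Bhavna, Kavita.
Jayant predeceased; the 1/24 allotted to Jayant's branch passes to Jayant's issue by representation.
The 1/24 is divided into 2 equal shares of 1/48 among Falguni, Hemant.
Falguni is living and takes 1/48.
Hemant is living and takes 1/48.
Girish is living and takes 1/24.
Bhavna is living and takes 1/24.
Kavita is living and takes 1/24.
Yamini is living and takes 1/3.
Omkar predeceased; the 1/6 allotted to Omkar's branch passes to Omkar's issue by representation.
The 1/6 is divided into 2 equal shares of 1/12 among Ishita, Vikram.
Ishita predeceased; the 1/12 allotted to Ishita's branch passes to Ishita's issue by representation.
The 1/12 is divided into 3 equal shares of 1/36 among Lakshmi, Priya, Manoj.
Lakshmi is living and takes 1/36.
Priya is living and takes 1/36.
Manoj is living and takes 1/36.
Vikram is living and takes 1/12.
Chetan is living and takes 1/3.

Bhavna 1/24; Chetan 1/3; Falguni 1/48; Girish 1/24; Hemant 1/48; Kavita 1/24; Lakshmi 1/36; Manoj 1/36; Priya 1/36; Vikram 1/12; Yamini 1/3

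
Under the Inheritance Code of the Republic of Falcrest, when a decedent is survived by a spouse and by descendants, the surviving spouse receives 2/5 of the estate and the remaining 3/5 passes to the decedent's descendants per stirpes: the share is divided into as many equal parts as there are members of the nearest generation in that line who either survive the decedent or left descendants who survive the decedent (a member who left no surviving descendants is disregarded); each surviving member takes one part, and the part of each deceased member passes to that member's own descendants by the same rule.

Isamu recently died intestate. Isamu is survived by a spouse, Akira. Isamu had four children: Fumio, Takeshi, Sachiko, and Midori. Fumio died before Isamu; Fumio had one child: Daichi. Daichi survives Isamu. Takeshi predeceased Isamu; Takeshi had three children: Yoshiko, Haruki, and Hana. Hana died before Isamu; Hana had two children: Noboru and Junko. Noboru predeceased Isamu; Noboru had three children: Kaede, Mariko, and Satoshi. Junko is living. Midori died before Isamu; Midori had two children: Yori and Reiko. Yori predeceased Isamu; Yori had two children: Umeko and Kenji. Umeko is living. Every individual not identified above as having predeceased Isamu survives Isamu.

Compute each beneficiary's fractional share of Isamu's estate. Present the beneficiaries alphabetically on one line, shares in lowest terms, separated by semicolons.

Akira, as surviving spouse, takes 2/5.
The remaining 3/5 passes to Isamu's descendants per stirpes.
The 3/5 is divided into 4 equal shares of 3/20 among Fumio, Takeshi, Sachiko, Midori.
Fumio predeceased; the 3/20 allotted to Fumio's branch passes to Fumio's issue by representation.
Daichi is the sole taker at this level and receives the full 3/20.
Takeshi predeceased; the 3/20 allotted to Takeshi's branch passes to Takeshi's issue by representation.
The 3/20 is divided into 3 equal shares of 1/20 among Yoshiko, Haruki, Hana.
Yoshiko is living and takes 1/20.
Haruki is living and takes 1/20.
Hana predeceased; the 1/20 allotted to Hana's branch passes to Hana's issue by representation.
The 1/20 is divided into 2 equal shares of 1/40 among Noboru, Junko.
Noboru predeceased; the 1/40 allotted to Noboru's branch passes to Noboru's issue by representation.
The 1/40 is divided into 3 equal shares of 1/120 among Kaede, Mariko, Satoshi.
Kaede is living and takes 1/120.
Mariko is living and takes 1/120.
Satoshi is living and takes 1/120.
Junko is living and takes 1/40.
Sachiko is living and takes 3/20.
Midori predeceased; the 3/20 allotted to Midori's branch passes to Midori's issue by representation.
The 3/20 is divided into 2 equal shares of 3/40 among Yori, Reiko.
Yori predeceased; the 3/40 allotted to Yori's branch passes to Yori's issue by representation.
The 3/40 is divided into 2 equal shares of 3/80 among Umeko, Kenji.
Umeko is living and takes 3/80.
Kenji is living and takes 3/80.
Reiko is living and takes 3/40.

Akira 2/5; Daichi 3/20; Haruki 1/20; Junko 1/40; Kaede 1/120; Kenji 3/80; Mariko 1/120; Reiko 3/40; Sachiko 3/20; Satoshi 1/120; Umeko 3/80; Yoshiko 1/20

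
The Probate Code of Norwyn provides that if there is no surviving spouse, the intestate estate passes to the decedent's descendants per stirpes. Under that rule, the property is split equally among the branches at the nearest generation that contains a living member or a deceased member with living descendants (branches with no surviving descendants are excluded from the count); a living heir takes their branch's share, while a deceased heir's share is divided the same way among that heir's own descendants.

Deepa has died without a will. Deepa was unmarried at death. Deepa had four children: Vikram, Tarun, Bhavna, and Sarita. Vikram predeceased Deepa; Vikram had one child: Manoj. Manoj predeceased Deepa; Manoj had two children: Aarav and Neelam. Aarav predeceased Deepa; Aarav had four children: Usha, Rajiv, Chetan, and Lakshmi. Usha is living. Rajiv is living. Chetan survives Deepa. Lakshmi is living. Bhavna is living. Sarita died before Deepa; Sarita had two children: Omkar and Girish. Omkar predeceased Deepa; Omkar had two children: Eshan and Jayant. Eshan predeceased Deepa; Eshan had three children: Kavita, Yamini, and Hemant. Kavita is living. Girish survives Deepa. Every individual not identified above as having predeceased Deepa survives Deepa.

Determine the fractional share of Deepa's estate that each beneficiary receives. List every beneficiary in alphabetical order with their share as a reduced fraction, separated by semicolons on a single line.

There is no surviving spouse, so the entire estate passes to Deepa's descendants per stirpes.
The estate is divided into 4 equal shares of 1/4 among Vikram, Tarun, Bhavna, Sarita.
Vikram predeceased; the 1/4 allotted to Vikram's branch passes to Vikram's issue by representation.
Manoj's line is the sole branch at this level, so the full 1/4 passes to Manoj's issue by representation.
The 1/4 is divided into 2 equal shares of 1/8 among Aarav, Neelam.
Aarav predeceased; the 1/8 allotted to Aarav's branch passes to Aarav's issue by representation.
The 1/8 is divided into 4 equal shares of 1/32 among Usha, Rajiv, Chetan, Lakshmi.
Usha is living and takes 1/32.
Rajiv is living and takes 1/32.
Chetan is living and takes 1/32.
Lakshmi is living and takes 1/32.
Neelam is living and takes 1/8.
Tarun is living and takes 1/4.
Bhavna is living and takes 1/4.
Sarita predeceased; the 1/4 allotted to Sarita's branch passes to Sarita's issue by representation.
The 1/4 is divided into 2 equal shares of 1/8 among Omkar, Girish.
Omkar predeceased; the 1/8 allotted to Omkar's branch passes to Omkar's issue by representation.
The 1/8 is divided into 2 equal shares of 1/16 among Eshan, Jayant.
Eshan predeceased; the 1/16 allotted to Eshan's branch passes to Eshan's issue by representation.
The 1/16 is divided into 3 equal shares of 1/48 among Kavita, Yamini, Hemant.
Kavita is living and takes 1/48.
Yamini is living and takes 1/48.
Hemant is living and takes 1/48.
Jayant is living and takes 1/16.
Girish is living and takes 1/8.

Bhavna 1/4; Chetan 1/32; Girish 1/8; Hemant 1/48; Jayant 1/16; Kavita 1/48; Lakshmi 1/32; Neelam 1/8; Rajiv 1/32; Tarun 1/4; Usha 1/32; Yamini 1/48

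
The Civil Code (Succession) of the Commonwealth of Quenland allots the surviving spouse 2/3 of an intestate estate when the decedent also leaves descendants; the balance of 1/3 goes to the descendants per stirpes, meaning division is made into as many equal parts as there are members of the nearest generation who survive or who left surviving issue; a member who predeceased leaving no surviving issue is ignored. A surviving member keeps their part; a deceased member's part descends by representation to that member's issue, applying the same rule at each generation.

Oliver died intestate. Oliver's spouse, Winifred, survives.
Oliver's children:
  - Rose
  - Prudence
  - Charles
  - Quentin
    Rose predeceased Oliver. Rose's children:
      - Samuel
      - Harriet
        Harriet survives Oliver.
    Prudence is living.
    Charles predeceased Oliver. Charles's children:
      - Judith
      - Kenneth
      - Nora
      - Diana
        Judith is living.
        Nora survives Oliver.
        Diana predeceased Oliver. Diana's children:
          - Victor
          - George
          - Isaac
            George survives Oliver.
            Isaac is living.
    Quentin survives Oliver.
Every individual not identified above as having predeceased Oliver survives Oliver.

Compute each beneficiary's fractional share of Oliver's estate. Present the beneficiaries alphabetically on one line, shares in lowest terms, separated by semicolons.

Winifred, as surviving spouse, takes 2/3.
The remaining 1/3 passes to Oliver's descendants per stirpes.
The 1/3 is divided into 4 equal shares of 1/12 among Rose, Prudence, Charles, Quentin.
Rose predeceased; the 1/12 allotted to Rose's branch passes to Rose's issue by representation.
The 1/12 is divided into 2 equal shares of 1/24 among Samuel, Harriet.
Samuel is living and takes 1/24.
Harriet is living and takes 1/24.
Prudence is living and takes 1/12.
Charles predeceased; the 1/12 allotted to Charles's branch passes to Charles's issue by representation.
The 1/12 is divided into 4 equal shares of 1/48 among Judith, Kenneth, Nora, Diana.
Judith is living and takes 1/48.
Kenneth is living and takes 1/48.
Nora is living and takes 1/48.
Diana predeceased; the 1/48 allotted to Diana's branch passes to Diana's issue by representation.
The 1/48 is divided into 3 equal shares of 1/144 among Victor, George, Isaac.
Victor is living and takes 1/144.
George is living and takes 1/144.
Isaac is living and takes 1/144.
Quentin is living and takes 1/12.

George 1/144; Harriet 1/24; Isaac 1/144; Judith 1/48; Kenneth 1/48; Nora 1/48; Prudence 1/12; Quentin 1/12; Samuel 1/24; Victor 1/144; Winifred 2/3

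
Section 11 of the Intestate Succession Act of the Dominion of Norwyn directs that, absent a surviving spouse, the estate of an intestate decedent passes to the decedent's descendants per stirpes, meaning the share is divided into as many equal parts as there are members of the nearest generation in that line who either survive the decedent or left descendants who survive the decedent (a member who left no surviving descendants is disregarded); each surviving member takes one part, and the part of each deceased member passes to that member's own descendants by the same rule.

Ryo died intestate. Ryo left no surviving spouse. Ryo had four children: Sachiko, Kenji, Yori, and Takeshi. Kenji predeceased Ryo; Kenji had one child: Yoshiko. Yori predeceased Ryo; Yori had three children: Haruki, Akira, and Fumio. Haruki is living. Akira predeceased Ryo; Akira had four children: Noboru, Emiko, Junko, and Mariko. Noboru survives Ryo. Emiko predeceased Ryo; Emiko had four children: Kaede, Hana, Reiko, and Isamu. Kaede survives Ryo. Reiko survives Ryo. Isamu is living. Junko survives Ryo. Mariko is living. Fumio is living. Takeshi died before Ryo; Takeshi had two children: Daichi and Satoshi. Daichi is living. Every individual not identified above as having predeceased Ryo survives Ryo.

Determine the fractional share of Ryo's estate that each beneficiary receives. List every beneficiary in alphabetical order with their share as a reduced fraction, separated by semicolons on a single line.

Daichi 1/8; Fumio 1/12; Hana 1/192; Haruki 1/12; Isamu 1/192; Junko 1/48; Kaede 1/192; Mariko 1/48; Noboru 1/48; Reiko 1/192; Sachiko 1/4; Satoshi 1/8; Yoshiko 1/4

There is no surviving spouse, so the entire estate passes to Ryo's descendants per stirpes.
The estate is divided into 4 equal shares of 1/4 among Sachiko, Kenji, Yori, Takeshi.
Sachiko is living and takes 1/4.
Kenji predeceased; the 1/4 allotted to Kenji's branch passes to Kenji's issue by representation.
Yoshiko is the sole taker at this level and receives the full 1/4.
Yori predeceased; the 1/4 allotted to Yori's branch passes to Yori's issue by representation.
The 1/4 is divided into 3 equal shares of 1/12 among Haruki, Akira, Fumio.
Haruki is living and takes 1/12.
Akira predeceased; the 1/12 allotted to Akira's branch passes to Akira's issue by representation.
The 1/12 is divided into 4 equal shares of 1/48 among Noboru, Emiko, Junko, Mariko.
Noboru is living and takes 1/48.
Emiko predeceased; the 1/48 allotted to Emiko's branch passes to Emiko's issue by representation.
The 1/48 is divided into 4 equal shares of 1/192 among Kaede, Hana, Reiko, Isamu.
Kaede is living and takes 1/192.
Hana is living and takes 1/192.
Reiko is living and takes 1/192.
Isamu is living and takes 1/192.
Junko is living and takes 1/48.
Mariko is living and takes 1/48.
Fumio is living and takes 1/12.
Takeshi predeceased; the 1/4 allotted to Takeshi's branch passes to Takeshi's issue by representation.
The 1/4 is divided into 2 equal shares of 1/8 among Daichi, Satoshi.
Daichi is living and takes 1/8.
Satoshi is living and takes 1/8.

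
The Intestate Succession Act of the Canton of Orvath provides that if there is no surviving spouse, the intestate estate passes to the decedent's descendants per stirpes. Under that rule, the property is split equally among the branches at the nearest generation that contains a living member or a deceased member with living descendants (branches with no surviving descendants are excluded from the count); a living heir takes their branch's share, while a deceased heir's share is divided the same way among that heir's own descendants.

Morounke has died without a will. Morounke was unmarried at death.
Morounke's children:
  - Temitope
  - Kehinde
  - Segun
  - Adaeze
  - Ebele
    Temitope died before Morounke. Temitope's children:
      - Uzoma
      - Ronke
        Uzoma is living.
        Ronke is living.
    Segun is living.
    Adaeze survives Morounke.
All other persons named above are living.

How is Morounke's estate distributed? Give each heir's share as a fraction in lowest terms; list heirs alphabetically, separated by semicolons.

Adaeze 1/5; Ebele 1/5; Kehinde 1/5; Ronke 1/10; Segun 1/5; Uzoma 1/10

There is no surviving spouse, so the entire estate passes to Morounke's descendants per stirpes.
The estate is divided into 5 equal shares of 1/5 among Temitope, Kehinde, Segun, Adaeze, Ebele.
Temitope predeceased; the 1/5 allotted to Temitope's branch passes to Temitope's issue by representation.
The 1/5 is divided into 2 equal shares of 1/10 among Uzoma, Ronke.
Uzoma is living and takes 1/10.
Ronke is living and takes 1/10.
Kehinde is living and takes 1/5.
Segun is living and takes 1/5.
Adaeze is living and takes 1/5.
Ebele is living and takes 1/5.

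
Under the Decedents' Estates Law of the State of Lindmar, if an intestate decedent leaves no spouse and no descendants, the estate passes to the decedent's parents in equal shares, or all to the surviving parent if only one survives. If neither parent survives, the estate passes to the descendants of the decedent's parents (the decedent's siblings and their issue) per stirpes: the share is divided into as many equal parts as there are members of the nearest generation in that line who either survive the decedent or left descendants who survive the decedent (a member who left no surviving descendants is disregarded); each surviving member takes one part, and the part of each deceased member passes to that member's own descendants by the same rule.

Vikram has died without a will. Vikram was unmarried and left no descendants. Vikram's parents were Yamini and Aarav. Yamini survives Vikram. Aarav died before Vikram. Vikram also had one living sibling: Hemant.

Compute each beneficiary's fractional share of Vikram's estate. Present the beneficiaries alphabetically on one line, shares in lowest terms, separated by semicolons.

Yamini 1

Only one parent, Yamini, survives, so Yamini takes the entire estate. The siblings take nothing because a surviving parent has priority.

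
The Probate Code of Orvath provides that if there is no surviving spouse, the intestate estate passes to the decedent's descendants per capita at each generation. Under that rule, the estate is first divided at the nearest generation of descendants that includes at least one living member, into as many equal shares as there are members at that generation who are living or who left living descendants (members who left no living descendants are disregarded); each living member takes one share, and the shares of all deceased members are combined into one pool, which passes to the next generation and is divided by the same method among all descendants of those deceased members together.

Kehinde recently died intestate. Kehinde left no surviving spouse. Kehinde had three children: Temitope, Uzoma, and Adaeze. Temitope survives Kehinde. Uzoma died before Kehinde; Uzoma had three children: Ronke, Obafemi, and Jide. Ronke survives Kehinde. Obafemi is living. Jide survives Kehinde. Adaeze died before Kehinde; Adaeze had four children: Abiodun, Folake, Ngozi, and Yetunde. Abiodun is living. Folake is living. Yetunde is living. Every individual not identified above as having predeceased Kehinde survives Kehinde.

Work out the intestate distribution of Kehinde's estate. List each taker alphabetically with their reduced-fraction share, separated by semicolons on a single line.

There is no surviving spouse, so the entire estate passes to Kehinde's descendants per capita at each generation.
At generation 1 (Temitope, Uzoma, Adaeze) there are 3 shares of (1)/3 = 1/3 each.
Living: Temitope — each takes 1/3.
Deceased: Uzoma and Adaeze. Their combined 2/3 is pooled and carried to generation 2.
At generation 2 (Ronke, Obafemi, Jide, Abiodun, Folake, Ngozi, Yetunde) there are 7 shares of (2/3)/7 = 2/21 each.
Living: Ronke, Obafemi, Jide, Abiodun, Folake, Ngozi, and Yetunde — each takes 2/21.

Abiodun 2/21; Folake 2/21; Jide 2/21; Ngozi 2/21; Obafemi 2/21; Ronke 2/21; Temitope 1/3; Yetunde 2/21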